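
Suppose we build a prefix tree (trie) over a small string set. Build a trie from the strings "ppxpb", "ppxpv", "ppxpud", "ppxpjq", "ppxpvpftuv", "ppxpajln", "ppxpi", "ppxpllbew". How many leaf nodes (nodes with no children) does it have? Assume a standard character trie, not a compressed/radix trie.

A leaf is a node with no children — equivalently, the end of a word that is not a proper prefix of any other stored word.
Those words: "ppxpajln", "ppxpb", "ppxpi", "ppxpjq", "ppxpllbew", "ppxpud", "ppxpvpftuv"
Leaf count: 7

7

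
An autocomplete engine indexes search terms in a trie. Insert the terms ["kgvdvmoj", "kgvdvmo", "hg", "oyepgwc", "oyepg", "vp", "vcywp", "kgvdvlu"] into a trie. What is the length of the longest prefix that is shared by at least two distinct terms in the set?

7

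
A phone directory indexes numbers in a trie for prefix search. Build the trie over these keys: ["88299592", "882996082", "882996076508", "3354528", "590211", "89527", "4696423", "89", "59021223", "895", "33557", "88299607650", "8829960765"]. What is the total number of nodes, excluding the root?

46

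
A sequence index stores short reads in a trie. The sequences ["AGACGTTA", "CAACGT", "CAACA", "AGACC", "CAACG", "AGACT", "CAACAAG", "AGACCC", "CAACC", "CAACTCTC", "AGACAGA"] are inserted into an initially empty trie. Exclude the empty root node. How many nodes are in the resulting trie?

For each word, the new-node count is its length minus the longest prefix already in the trie:
  "AGACGTTA" → 8 new (A, G, A, C, G, T, T, A)
  "CAACGT" → 6 new (C, A, A, C, G, T)
  "CAACA" → prefix "CAAC" already present; 1 new (A)
  "AGACC" → prefix "AGAC" already present; 1 new (C)
  "CAACG" → prefix "CAACG" already present; 0 new (none)
  "AGACT" → prefix "AGAC" already present; 1 new (T)
  "CAACAAG" → prefix "CAACA" already present; 2 new (A, G)
  "AGACCC" → prefix "AGACC" already present; 1 new (C)
  "CAACC" → prefix "CAAC" already present; 1 new (C)
  "CAACTCTC" → prefix "CAAC" already present; 4 new (T, C, T, C)
  "AGACAGA" → prefix "AGAC" already present; 3 new (A, G, A)
Total nodes = 8 + 6 + 1 + 1 + 0 + 1 + 2 + 1 + 1 + 4 + 3 = 28

28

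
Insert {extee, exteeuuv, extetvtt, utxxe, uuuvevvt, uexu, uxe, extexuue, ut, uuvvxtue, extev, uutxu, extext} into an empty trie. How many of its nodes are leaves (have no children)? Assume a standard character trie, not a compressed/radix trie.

Leaves are exactly the stored words that no other stored word extends.
Those words: "exteeuuv", "extetvtt", "extev", "extext", "extexuue", "uexu", "utxxe", "uutxu", "uuuvevvt", "uuvvxtue", "uxe"
Leaf count: 11

11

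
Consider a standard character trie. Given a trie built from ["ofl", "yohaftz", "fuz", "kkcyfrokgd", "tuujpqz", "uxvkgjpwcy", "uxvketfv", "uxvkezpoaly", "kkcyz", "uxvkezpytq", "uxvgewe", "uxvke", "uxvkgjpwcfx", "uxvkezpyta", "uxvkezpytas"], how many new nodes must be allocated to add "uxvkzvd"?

The longest prefix of "uxvkzvd" already in the trie is "uxvk" (length 4).
Each of the 3 remaining characters creates one node.

3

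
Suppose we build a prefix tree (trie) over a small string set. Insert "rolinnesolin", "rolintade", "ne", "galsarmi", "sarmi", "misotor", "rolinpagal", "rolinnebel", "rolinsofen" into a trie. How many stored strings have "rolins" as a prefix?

Walk to "rolins"; the words in its subtree are exactly those with that prefix.
Matches: "rolinsofen"
Count: 1

1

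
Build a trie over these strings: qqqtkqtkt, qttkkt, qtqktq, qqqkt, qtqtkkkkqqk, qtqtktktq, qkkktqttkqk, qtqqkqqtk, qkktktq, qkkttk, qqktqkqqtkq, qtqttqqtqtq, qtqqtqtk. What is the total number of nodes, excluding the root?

74

Trace insertions, counting only characters that open a new branch:
  "qqqtkqtkt" → 9 new (q, q, q, t, k, q, t, k, t)
  "qttkkt" → prefix "q" already present; 5 new (t, t, k, k, t)
  "qtqktq" → prefix "qt" already present; 4 new (q, k, t, q)
  "qqqkt" → prefix "qqq" already present; 2 new (k, t)
  "qtqtkkkkqqk" → prefix "qtq" already present; 8 new (t, k, k, k, k, q, q, k)
  "qtqtktktq" → prefix "qtqtk" already present; 4 new (t, k, t, q)
  "qkkktqttkqk" → prefix "q" already present; 10 new (k, k, k, t, q, t, t, k, q, k)
  "qtqqkqqtk" → prefix "qtq" already present; 6 new (q, k, q, q, t, k)
  "qkktktq" → prefix "qkk" already present; 4 new (t, k, t, q)
  "qkkttk" → prefix "qkkt" already present; 2 new (t, k)
  "qqktqkqqtkq" → prefix "qq" already present; 9 new (k, t, q, k, q, q, t, k, q)
  "qtqttqqtqtq" → prefix "qtqt" already present; 7 new (t, q, q, t, q, t, q)
  "qtqqtqtk" → prefix "qtqq" already present; 4 new (t, q, t, k)
Total nodes = 9 + 5 + 4 + 2 + 8 + 4 + 10 + 6 + 4 + 2 + 9 + 7 + 4 = 74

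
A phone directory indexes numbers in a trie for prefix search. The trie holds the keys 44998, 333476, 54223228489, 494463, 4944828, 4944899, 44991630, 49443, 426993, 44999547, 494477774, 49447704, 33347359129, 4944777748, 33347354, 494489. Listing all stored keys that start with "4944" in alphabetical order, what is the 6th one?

Words with prefix "4944", in lexicographic order: "49443", "494463", "49447704", "494477774", "4944777748", "4944828", "494489", "4944899"
The 6th is 4944828.

4944828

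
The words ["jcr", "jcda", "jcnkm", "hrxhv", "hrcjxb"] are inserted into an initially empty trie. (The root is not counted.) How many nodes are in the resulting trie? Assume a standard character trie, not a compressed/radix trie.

17

Trie structure (* marks end of a word):
(root)
├─ h
│  └─ r
│     ├─ c
│     │  └─ j
│     │     └─ x
│     │        └─ b *
│     └─ x
│        └─ h
│           └─ v *
└─ j
   └─ c
      ├─ d
      │  └─ a *
      ├─ n
      │  └─ k
      │     └─ m *
      └─ r *
Counting every labelled node above: 17.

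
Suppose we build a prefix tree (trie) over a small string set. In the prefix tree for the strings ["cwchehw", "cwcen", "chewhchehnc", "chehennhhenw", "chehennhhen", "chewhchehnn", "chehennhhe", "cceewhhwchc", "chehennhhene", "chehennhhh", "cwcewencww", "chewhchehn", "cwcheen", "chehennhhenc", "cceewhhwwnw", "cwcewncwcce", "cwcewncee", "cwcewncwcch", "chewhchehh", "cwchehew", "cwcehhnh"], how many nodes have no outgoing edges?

Leaves are exactly the stored words that no other stored word extends.
Those words: "cceewhhwchc", "cceewhhwwnw", "chehennhhenc", "chehennhhene", "chehennhhenw", "chehennhhh", "chewhchehh", "chewhchehnc", "chewhchehnn", "cwcehhnh", "cwcen", "cwcewencww", "cwcewncee", "cwcewncwcce", "cwcewncwcch", "cwcheen", "cwchehew", "cwchehw"
Leaf count: 18

18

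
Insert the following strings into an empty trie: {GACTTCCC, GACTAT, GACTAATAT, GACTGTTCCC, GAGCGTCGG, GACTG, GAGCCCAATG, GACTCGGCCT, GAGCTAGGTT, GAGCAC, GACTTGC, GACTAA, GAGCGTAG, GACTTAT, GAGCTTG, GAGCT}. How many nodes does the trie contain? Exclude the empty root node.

55

For each word, the new-node count is its length minus the longest prefix already in the trie:
  "GACTTCCC" → 8 new (G, A, C, T, T, C, C, C)
  "GACTAT" → prefix "GACT" already present; 2 new (A, T)
  "GACTAATAT" → prefix "GACTA" already present; 4 new (A, T, A, T)
  "GACTGTTCCC" → prefix "GACT" already present; 6 new (G, T, T, C, C, C)
  "GAGCGTCGG" → prefix "GA" already present; 7 new (G, C, G, T, C, G, G)
  "GACTG" → prefix "GACTG" already present; 0 new (none)
  "GAGCCCAATG" → prefix "GAGC" already present; 6 new (C, C, A, A, T, G)
  "GACTCGGCCT" → prefix "GACT" already present; 6 new (C, G, G, C, C, T)
  "GAGCTAGGTT" → prefix "GAGC" already present; 6 new (T, A, G, G, T, T)
  "GAGCAC" → prefix "GAGC" already present; 2 new (A, C)
  "GACTTGC" → prefix "GACTT" already present; 2 new (G, C)
  "GACTAA" → prefix "GACTAA" already present; 0 new (none)
  "GAGCGTAG" → prefix "GAGCGT" already present; 2 new (A, G)
  "GACTTAT" → prefix "GACTT" already present; 2 new (A, T)
  "GAGCTTG" → prefix "GAGCT" already present; 2 new (T, G)
  "GAGCT" → prefix "GAGCT" already present; 0 new (none)
Total nodes = 8 + 2 + 4 + 6 + 7 + 0 + 6 + 6 + 6 + 2 + 2 + 0 + 2 + 2 + 2 + 0 = 55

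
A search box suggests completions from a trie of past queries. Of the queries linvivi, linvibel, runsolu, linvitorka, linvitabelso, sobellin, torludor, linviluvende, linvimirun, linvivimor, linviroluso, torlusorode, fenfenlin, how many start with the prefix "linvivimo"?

1

Filter for entries beginning with "linvivimo":
Words under "linvivimo": linvivimor
Count: 1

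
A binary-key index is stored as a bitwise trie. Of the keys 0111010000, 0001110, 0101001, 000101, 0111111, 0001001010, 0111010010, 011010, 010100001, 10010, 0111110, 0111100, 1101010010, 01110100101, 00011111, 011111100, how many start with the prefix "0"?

14

Walk to "0"; the words in its subtree are exactly those with that prefix.
Words under "0": 0001001010, 000101, 0001110, 00011111, 010100001, 0101001, 011010, 0111010000, 0111010010, 01110100101, 0111100, 0111110, 0111111, 011111100
Count: 14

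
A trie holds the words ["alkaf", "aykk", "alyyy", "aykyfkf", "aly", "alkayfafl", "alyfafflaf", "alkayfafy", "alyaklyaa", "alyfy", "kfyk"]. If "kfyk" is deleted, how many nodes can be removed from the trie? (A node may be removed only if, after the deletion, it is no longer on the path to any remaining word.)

4

After clearing the end-marker at "kfyk", prune upward until reaching a node still needed by another word.
No other word shares any prefix with "kfyk", so all 4 of its nodes go.
Nodes removed: 4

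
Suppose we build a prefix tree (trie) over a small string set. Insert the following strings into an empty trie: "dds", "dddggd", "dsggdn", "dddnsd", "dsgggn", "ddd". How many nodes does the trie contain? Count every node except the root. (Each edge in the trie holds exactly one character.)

17

Trie structure (* marks end of a word):
(root)
└─ d
   ├─ d
   │  ├─ d *
   │  │  ├─ g
   │  │  │  └─ g
   │  │  │     └─ d *
   │  │  └─ n
   │  │     └─ s
   │  │        └─ d *
   │  └─ s *
   └─ s
      └─ g
         └─ g
            ├─ d
            │  └─ n *
            └─ g
               └─ n *
Counting every labelled node above: 17.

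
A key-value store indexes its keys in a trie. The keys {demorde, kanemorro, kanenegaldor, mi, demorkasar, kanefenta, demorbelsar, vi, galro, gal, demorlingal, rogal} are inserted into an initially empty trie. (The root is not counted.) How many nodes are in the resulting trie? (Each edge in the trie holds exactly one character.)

Trace insertions, counting only characters that open a new branch:
  "demorde" → 7 new (d, e, m, o, r, d, e)
  "kanemorro" → 9 new (k, a, n, e, m, o, r, r, o)
  "kanenegaldor" → prefix "kane" already present; 8 new (n, e, g, a, l, d, o, r)
  "mi" → 2 new (m, i)
  "demorkasar" → prefix "demor" already present; 5 new (k, a, s, a, r)
  "kanefenta" → prefix "kane" already present; 5 new (f, e, n, t, a)
  "demorbelsar" → prefix "demor" already present; 6 new (b, e, l, s, a, r)
  "vi" → 2 new (v, i)
  "galro" → 5 new (g, a, l, r, o)
  "gal" → prefix "gal" already present; 0 new (none)
  "demorlingal" → prefix "demor" already present; 6 new (l, i, n, g, a, l)
  "rogal" → 5 new (r, o, g, a, l)
Total nodes = 7 + 9 + 8 + 2 + 5 + 5 + 6 + 2 + 5 + 0 + 6 + 5 = 60

60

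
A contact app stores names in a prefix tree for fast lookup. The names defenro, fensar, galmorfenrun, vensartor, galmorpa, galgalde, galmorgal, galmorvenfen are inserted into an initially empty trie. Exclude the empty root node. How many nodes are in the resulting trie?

Count nodes per top-level branch (shared prefixes stored once):
  'd'-branch (defenro): 7 nodes
  'f'-branch (fensar): 6 nodes
  'g'-branch (galgalde, galmorfenrun, galmorgal, galmorpa, galmorvenfen): 28 nodes
  'v'-branch (vensartor): 9 nodes
Sum: 50

50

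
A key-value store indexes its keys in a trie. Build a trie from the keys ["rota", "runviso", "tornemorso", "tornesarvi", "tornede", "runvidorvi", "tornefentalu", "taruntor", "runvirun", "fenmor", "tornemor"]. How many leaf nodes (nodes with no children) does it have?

10

Leaves are exactly the stored words that no other stored word extends.
Those words: "fenmor", "rota", "runvidorvi", "runvirun", "runviso", "taruntor", "tornede", "tornefentalu", "tornemorso", "tornesarvi"
Leaf count: 10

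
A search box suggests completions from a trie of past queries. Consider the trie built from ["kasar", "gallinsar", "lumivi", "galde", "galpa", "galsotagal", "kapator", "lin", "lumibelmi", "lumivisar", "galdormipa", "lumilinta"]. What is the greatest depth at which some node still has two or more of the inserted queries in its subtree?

6

Equivalently: take the maximum, over all pairs, of their longest common prefix length.
"lumivi" and "lumivisar" agree on "lumivi" (6 characters) before diverging; nothing deeper is shared.
Longest shared-prefix length: 6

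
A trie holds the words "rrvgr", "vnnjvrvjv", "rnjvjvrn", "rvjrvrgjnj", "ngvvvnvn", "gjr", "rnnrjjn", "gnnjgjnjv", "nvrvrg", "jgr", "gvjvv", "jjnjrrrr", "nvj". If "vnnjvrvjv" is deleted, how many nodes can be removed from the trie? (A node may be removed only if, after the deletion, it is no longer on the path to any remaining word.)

9

After clearing the end-marker at "vnnjvrvjv", prune upward until reaching a node still needed by another word.
No other word shares any prefix with "vnnjvrvjv", so all 9 of its nodes go.
Nodes removed: 9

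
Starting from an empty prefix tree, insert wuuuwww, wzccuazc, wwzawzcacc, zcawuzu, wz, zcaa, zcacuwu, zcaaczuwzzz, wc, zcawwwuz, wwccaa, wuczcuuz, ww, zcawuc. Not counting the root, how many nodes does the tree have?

Count nodes per top-level branch (shared prefixes stored once):
  'w'-branch (wc, wuczcuuz, wuuuwww, ww, wwccaa, wwzawzcacc, wz, wzccuazc): 34 nodes
  'z'-branch (zcaa, zcaaczuwzzz, zcacuwu, zcawuc, zcawuzu, zcawwwuz): 24 nodes
Sum: 58

58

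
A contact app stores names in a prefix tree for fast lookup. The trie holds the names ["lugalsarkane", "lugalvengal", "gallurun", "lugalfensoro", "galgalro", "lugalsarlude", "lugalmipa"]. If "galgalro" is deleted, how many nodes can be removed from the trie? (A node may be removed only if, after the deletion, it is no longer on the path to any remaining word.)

5

Walk "galgalro" from the leaf back toward the root, removing each node that no remaining word uses.
The suffix "galro" (5 nodes) is used only by "galgalro"; the node for "gal" still has the child "l", so pruning stops there.
Nodes removed: 5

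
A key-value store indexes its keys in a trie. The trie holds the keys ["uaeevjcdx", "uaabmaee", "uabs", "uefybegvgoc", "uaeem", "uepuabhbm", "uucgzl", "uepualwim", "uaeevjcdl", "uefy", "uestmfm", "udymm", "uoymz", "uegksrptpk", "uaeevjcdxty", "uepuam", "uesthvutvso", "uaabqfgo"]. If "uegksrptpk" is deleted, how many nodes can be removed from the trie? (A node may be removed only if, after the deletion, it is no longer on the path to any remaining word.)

8

Walk "uegksrptpk" from the leaf back toward the root, removing each node that no remaining word uses.
The suffix "gksrptpk" (8 nodes) is used only by "uegksrptpk"; the node for "ue" still has the child "f", so pruning stops there.
Nodes removed: 8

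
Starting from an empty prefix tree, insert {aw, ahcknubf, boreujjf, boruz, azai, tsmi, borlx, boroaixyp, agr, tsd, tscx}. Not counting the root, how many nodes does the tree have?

39

Count nodes per top-level branch (shared prefixes stored once):
  'a'-branch (agr, ahcknubf, aw, azai): 14 nodes
  'b'-branch (boreujjf, borlx, boroaixyp, boruz): 18 nodes
  't'-branch (tscx, tsd, tsmi): 7 nodes
Sum: 39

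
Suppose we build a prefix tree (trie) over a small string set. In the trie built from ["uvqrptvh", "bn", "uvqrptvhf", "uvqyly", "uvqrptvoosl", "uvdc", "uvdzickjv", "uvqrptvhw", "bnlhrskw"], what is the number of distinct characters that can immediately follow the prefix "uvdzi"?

1

The children of the "uvdzi" node are the distinct next characters among strings starting with "uvdzi".
Characters that immediately follow "uvdzi" among the stored strings: {c}.
That node has 1 child edge.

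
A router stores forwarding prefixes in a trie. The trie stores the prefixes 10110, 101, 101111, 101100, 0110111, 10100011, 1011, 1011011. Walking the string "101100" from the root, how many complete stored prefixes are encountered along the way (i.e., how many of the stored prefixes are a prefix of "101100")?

4

Walk "101100" from the root; an end-of-word marker is hit whenever a stored word is a prefix of "101100".
Prefixes of the query that are stored words: "101", "1011", "10110", "101100"
Count: 4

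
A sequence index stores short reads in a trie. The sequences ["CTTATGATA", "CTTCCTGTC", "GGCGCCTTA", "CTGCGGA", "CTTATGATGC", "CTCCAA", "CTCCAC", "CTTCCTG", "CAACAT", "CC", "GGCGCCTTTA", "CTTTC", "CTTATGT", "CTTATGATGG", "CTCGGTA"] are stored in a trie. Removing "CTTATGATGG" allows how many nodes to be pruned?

Walk "CTTATGATGG" from the leaf back toward the root, removing each node that no remaining word uses.
The suffix "G" (1 node) is used only by "CTTATGATGG"; the node for "CTTATGATG" still has the child "C", so pruning stops there.
Nodes removed: 1

1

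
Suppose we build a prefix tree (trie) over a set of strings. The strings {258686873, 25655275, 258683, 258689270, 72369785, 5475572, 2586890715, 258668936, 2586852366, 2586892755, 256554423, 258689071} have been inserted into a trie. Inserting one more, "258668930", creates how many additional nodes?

"25866893" is already a path in the trie; the remaining "0" must be added.
So 9 − 8 = 1 new nodes.

1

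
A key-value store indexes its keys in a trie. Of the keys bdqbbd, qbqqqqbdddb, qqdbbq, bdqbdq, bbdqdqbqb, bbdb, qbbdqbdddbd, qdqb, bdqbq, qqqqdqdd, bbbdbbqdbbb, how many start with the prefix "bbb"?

1

Walk to "bbb"; the words in its subtree are exactly those with that prefix.
Matches: "bbbdbbqdbbb"
Count: 1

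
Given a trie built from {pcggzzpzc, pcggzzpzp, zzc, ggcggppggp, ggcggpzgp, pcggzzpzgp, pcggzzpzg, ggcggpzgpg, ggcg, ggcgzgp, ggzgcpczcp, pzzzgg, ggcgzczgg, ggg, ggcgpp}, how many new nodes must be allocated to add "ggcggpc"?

"ggcggp" is already a path in the trie; the remaining "c" must be added.
So 7 − 6 = 1 new nodes.

1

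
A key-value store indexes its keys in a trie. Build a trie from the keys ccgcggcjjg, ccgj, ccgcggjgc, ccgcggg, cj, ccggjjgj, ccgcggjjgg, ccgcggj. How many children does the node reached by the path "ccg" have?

Walk "ccg" from the root, arriving at one node.
Characters that immediately follow "ccg" among the stored strings: {c, g, j}.
That node has 3 child edges.

3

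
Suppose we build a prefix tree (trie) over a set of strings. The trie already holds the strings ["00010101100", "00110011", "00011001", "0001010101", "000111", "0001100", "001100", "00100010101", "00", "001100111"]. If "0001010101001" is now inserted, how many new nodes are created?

The longest prefix of "0001010101001" already in the trie is "0001010101" (length 10).
So 13 − 10 = 3 new nodes.

3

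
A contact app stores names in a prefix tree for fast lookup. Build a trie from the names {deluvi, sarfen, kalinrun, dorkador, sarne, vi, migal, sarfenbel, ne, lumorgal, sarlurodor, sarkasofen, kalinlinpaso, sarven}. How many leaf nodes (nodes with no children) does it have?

13

A leaf is a node with no children — equivalently, the end of a word that is not a proper prefix of any other stored word.
Those words: "deluvi", "dorkador", "kalinlinpaso", "kalinrun", "lumorgal", "migal", "ne", "sarfenbel", "sarkasofen", "sarlurodor", "sarne", "sarven", "vi"
Leaf count: 13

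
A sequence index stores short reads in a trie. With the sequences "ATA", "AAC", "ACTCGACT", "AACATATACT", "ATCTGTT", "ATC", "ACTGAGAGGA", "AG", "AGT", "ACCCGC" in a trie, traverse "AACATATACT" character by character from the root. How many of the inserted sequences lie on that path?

2

Check each prefix of "AACATATACT" against the stored set — each match is an end-marker on the path.
Prefixes of the query that are stored words: "AAC", "AACATATACT"
Count: 2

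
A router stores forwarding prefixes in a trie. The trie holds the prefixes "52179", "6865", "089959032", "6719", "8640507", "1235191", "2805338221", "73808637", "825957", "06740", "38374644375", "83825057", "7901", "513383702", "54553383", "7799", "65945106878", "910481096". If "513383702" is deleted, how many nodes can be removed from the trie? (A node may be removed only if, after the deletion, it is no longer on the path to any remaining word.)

A node on "513383702"'s path can go only if nothing else ends at it or branches off below it.
The suffix "13383702" (8 nodes) is used only by "513383702"; the node for "5" still has the child "2", so pruning stops there.
Nodes removed: 8

8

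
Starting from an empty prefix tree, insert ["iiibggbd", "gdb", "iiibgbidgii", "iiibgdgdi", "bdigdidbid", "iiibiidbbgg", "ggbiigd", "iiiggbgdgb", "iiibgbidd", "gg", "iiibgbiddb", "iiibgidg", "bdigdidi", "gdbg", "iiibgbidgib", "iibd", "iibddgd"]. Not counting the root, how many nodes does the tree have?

Insert word by word; a character creates a node only if that edge doesn't already exist:
  "iiibggbd" → 8 new (i, i, i, b, g, g, b, d)
  "gdb" → 3 new (g, d, b)
  "iiibgbidgii" → prefix "iiibg" already present; 6 new (b, i, d, g, i, i)
  "iiibgdgdi" → prefix "iiibg" already present; 4 new (d, g, d, i)
  "bdigdidbid" → 10 new (b, d, i, g, d, i, d, b, i, d)
  "iiibiidbbgg" → prefix "iiib" already present; 7 new (i, i, d, b, b, g, g)
  "ggbiigd" → prefix "g" already present; 6 new (g, b, i, i, g, d)
  "iiiggbgdgb" → prefix "iii" already present; 7 new (g, g, b, g, d, g, b)
  "iiibgbidd" → prefix "iiibgbid" already present; 1 new (d)
  "gg" → prefix "gg" already present; 0 new (none)
  "iiibgbiddb" → prefix "iiibgbidd" already present; 1 new (b)
  "iiibgidg" → prefix "iiibg" already present; 3 new (i, d, g)
  "bdigdidi" → prefix "bdigdid" already present; 1 new (i)
  "gdbg" → prefix "gdb" already present; 1 new (g)
  "iiibgbidgib" → prefix "iiibgbidgi" already present; 1 new (b)
  "iibd" → prefix "ii" already present; 2 new (b, d)
  "iibddgd" → prefix "iibd" already present; 3 new (d, g, d)
Total nodes = 8 + 3 + 6 + 4 + 10 + 7 + 6 + 7 + 1 + 0 + 1 + 3 + 1 + 1 + 1 + 2 + 3 = 64

64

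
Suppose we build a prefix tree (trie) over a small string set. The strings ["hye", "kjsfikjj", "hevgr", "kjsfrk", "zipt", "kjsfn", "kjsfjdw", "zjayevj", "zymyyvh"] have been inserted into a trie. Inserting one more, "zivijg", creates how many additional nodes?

The longest prefix of "zivijg" already in the trie is "zi" (length 2).
New nodes needed: |"zivijg"| − 2 = 6 − 2 = 4.

4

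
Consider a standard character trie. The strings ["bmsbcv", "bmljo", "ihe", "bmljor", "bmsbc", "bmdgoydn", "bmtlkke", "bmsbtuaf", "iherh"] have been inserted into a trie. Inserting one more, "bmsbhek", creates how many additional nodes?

Walking "bmsbhek" from the root, the first 4 characters ("bmsb") follow existing edges; "h" is the first miss.
Each of the 3 remaining characters creates one node.

3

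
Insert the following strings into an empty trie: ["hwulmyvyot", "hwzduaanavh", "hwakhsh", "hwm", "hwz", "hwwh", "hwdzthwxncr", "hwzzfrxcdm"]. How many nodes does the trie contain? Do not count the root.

For each word, the new-node count is its length minus the longest prefix already in the trie:
  "hwulmyvyot" → 10 new (h, w, u, l, m, y, v, y, o, t)
  "hwzduaanavh" → prefix "hw" already present; 9 new (z, d, u, a, a, n, a, v, h)
  "hwakhsh" → prefix "hw" already present; 5 new (a, k, h, s, h)
  "hwm" → prefix "hw" already present; 1 new (m)
  "hwz" → prefix "hwz" already present; 0 new (none)
  "hwwh" → prefix "hw" already present; 2 new (w, h)
  "hwdzthwxncr" → prefix "hw" already present; 9 new (d, z, t, h, w, x, n, c, r)
  "hwzzfrxcdm" → prefix "hwz" already present; 7 new (z, f, r, x, c, d, m)
Total nodes = 10 + 9 + 5 + 1 + 0 + 2 + 9 + 7 = 43

43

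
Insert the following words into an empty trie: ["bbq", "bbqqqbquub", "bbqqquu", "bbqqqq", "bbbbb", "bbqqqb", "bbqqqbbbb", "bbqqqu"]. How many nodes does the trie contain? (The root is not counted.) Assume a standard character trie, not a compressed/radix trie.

Count nodes per top-level branch (shared prefixes stored once):
  'b'-branch (bbbbb, bbq, bbqqqb, bbqqqbbbb, bbqqqbquub, bbqqqq, bbqqqu, bbqqquu): 19 nodes
Sum: 19

19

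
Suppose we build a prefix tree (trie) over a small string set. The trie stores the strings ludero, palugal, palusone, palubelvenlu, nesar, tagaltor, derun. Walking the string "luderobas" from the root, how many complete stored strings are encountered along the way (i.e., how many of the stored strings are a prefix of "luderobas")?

1

Walk "luderobas" from the root; an end-of-word marker is hit whenever a stored word is a prefix of "luderobas".
Prefixes of the query that are stored words: "ludero"
Count: 1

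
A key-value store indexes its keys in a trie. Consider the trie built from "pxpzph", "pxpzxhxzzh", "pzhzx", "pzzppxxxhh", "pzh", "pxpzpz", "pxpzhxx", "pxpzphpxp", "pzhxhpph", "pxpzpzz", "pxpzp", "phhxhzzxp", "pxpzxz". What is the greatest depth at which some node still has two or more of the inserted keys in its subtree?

Equivalently: take the maximum, over all pairs, of their longest common prefix length.
e.g. "pxpzph" and "pxpzphpxp" share the prefix "pxpzph" of length 6; no pair shares a longer one.
Longest shared-prefix length: 6

6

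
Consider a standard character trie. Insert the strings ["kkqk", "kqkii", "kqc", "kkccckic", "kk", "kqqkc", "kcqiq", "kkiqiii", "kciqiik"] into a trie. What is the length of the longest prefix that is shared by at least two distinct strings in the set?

2

Look for the deepest trie node that still has at least two words in its subtree.
e.g. "kciqiik" and "kcqiq" share the prefix "kc" of length 2; no pair shares a longer one.
Longest shared-prefix length: 2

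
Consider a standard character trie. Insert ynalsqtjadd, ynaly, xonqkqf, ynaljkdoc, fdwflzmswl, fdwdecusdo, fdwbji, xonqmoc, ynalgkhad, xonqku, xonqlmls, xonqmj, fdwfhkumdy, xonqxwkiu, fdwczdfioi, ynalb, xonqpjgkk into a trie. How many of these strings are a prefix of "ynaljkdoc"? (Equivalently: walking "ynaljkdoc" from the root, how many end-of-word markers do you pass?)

1

Check each prefix of "ynaljkdoc" against the stored set — each match is an end-marker on the path.
Prefixes of the query that are stored words: "ynaljkdoc"
Count: 1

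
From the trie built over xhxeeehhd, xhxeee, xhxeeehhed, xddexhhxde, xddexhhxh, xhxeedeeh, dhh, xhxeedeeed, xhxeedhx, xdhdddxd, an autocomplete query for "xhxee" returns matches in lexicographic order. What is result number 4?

xhxeee

Filter for "xhxee…" and sort: "xhxeedeeed", "xhxeedeeh", "xhxeedhx", "xhxeee", "xhxeeehhd", "xhxeeehhed"
The 4th is xhxeee.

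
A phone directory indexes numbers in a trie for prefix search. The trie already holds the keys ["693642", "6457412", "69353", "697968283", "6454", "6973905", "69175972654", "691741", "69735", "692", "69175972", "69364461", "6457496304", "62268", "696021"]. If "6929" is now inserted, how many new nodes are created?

1

"692" is already a path in the trie; the remaining "9" must be added.
So 4 − 3 = 1 new nodes.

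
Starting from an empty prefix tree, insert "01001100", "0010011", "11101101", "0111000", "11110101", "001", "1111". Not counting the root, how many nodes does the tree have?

32

Count nodes per top-level branch (shared prefixes stored once):
  '0'-branch (001, 0010011, 01001100, 0111000): 19 nodes
  '1'-branch (11101101, 1111, 11110101): 13 nodes
Sum: 32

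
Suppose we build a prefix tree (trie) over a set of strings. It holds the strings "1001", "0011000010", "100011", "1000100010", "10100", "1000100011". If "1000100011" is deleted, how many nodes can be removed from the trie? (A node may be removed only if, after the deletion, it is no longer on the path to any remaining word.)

A node on "1000100011"'s path can go only if nothing else ends at it or branches off below it.
The suffix "1" (1 node) is used only by "1000100011"; the node for "100010001" still has the child "0", so pruning stops there.
Nodes removed: 1

1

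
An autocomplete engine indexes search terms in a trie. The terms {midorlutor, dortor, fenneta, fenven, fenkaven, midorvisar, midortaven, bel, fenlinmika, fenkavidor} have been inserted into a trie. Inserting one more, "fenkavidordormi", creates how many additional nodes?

5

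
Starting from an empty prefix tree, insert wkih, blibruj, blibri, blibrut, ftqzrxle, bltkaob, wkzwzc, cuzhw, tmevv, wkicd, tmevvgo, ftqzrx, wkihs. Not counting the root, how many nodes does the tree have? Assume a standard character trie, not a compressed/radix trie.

45

For each word, the new-node count is its length minus the longest prefix already in the trie:
  "wkih" → 4 new (w, k, i, h)
  "blibruj" → 7 new (b, l, i, b, r, u, j)
  "blibri" → prefix "blibr" already present; 1 new (i)
  "blibrut" → prefix "blibru" already present; 1 new (t)
  "ftqzrxle" → 8 new (f, t, q, z, r, x, l, e)
  "bltkaob" → prefix "bl" already present; 5 new (t, k, a, o, b)
  "wkzwzc" → prefix "wk" already present; 4 new (z, w, z, c)
  "cuzhw" → 5 new (c, u, z, h, w)
  "tmevv" → 5 new (t, m, e, v, v)
  "wkicd" → prefix "wki" already present; 2 new (c, d)
  "tmevvgo" → prefix "tmevv" already present; 2 new (g, o)
  "ftqzrx" → prefix "ftqzrx" already present; 0 new (none)
  "wkihs" → prefix "wkih" already present; 1 new (s)
Total nodes = 4 + 7 + 1 + 1 + 8 + 5 + 4 + 5 + 5 + 2 + 2 + 0 + 1 = 45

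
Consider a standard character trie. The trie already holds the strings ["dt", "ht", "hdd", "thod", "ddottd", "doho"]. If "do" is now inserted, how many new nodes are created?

Every character of "do" already lies on an existing path (it is a prefix of some stored word).
No new nodes are needed: 0.

0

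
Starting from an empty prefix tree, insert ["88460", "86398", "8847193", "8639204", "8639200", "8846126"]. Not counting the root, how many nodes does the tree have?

20

Count nodes per top-level branch (shared prefixes stored once):
  '8'-branch (8639200, 8639204, 86398, 88460, 8846126, 8847193): 20 nodes
Sum: 20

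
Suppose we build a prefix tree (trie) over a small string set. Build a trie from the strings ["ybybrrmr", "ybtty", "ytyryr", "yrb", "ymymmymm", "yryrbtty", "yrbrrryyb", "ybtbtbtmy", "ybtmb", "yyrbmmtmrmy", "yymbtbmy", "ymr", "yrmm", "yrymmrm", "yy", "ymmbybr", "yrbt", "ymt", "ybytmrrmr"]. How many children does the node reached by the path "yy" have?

2

Follow the path "yy" to its node, then look at its outgoing edges.
Distinct next characters after "yy": m, r.
That node has 2 child edges.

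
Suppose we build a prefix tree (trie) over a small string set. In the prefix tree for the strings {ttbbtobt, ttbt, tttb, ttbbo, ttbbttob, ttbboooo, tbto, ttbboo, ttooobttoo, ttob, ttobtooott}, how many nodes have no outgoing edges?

8

Leaves are exactly the stored words that no other stored word extends.
Those words: "tbto", "ttbboooo", "ttbbtobt", "ttbbttob", "ttbt", "ttobtooott", "ttooobttoo", "tttb"
Leaf count: 8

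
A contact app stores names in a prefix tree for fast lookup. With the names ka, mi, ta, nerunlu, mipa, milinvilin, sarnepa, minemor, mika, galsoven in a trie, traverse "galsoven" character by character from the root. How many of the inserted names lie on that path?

Traverse "galsoven" character by character; count nodes along the way that are marked as word ends.
Prefixes of the query that are stored words: "galsoven"
Count: 1

1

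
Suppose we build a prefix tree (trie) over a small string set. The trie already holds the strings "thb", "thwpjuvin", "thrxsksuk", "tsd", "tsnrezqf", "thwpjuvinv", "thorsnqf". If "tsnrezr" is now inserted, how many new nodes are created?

1

Walking "tsnrezr" from the root, the first 6 characters ("tsnrez") follow existing edges; "r" is the first miss.
New nodes needed: |"tsnrezr"| − 6 = 7 − 6 = 1.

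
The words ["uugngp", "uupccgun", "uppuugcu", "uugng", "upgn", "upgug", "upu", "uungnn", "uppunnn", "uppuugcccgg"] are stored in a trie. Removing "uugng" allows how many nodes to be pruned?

Walk "uugng" from the leaf back toward the root, removing each node that no remaining word uses.
Every node on "uugng" is still needed (e.g. by "uugngp"), so nothing is freed.
Nodes removed: 0

0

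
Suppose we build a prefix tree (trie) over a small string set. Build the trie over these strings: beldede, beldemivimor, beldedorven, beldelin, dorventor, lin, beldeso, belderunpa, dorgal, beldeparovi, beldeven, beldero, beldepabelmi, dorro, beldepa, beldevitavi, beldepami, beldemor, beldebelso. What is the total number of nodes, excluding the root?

75

For each word, the new-node count is its length minus the longest prefix already in the trie:
  "beldede" → 7 new (b, e, l, d, e, d, e)
  "beldemivimor" → prefix "belde" already present; 7 new (m, i, v, i, m, o, r)
  "beldedorven" → prefix "belded" already present; 5 new (o, r, v, e, n)
  "beldelin" → prefix "belde" already present; 3 new (l, i, n)
  "dorventor" → 9 new (d, o, r, v, e, n, t, o, r)
  "lin" → 3 new (l, i, n)
  "beldeso" → prefix "belde" already present; 2 new (s, o)
  "belderunpa" → prefix "belde" already present; 5 new (r, u, n, p, a)
  "dorgal" → prefix "dor" already present; 3 new (g, a, l)
  "beldeparovi" → prefix "belde" already present; 6 new (p, a, r, o, v, i)
  "beldeven" → prefix "belde" already present; 3 new (v, e, n)
  "beldero" → prefix "belder" already present; 1 new (o)
  "beldepabelmi" → prefix "beldepa" already present; 5 new (b, e, l, m, i)
  "dorro" → prefix "dor" already present; 2 new (r, o)
  "beldepa" → prefix "beldepa" already present; 0 new (none)
  "beldevitavi" → prefix "beldev" already present; 5 new (i, t, a, v, i)
  "beldepami" → prefix "beldepa" already present; 2 new (m, i)
  "beldemor" → prefix "beldem" already present; 2 new (o, r)
  "beldebelso" → prefix "belde" already present; 5 new (b, e, l, s, o)
Total nodes = 7 + 7 + 5 + 3 + 9 + 3 + 2 + 5 + 3 + 6 + 3 + 1 + 5 + 2 + 0 + 5 + 2 + 2 + 5 = 75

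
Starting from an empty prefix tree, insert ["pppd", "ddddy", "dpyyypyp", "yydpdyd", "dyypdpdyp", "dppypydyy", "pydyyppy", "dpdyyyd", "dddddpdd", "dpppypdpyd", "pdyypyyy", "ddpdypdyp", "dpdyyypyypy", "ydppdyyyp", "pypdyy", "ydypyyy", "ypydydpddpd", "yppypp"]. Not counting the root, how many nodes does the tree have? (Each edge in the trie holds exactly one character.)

For each word, the new-node count is its length minus the longest prefix already in the trie:
  "pppd" → 4 new (p, p, p, d)
  "ddddy" → 5 new (d, d, d, d, y)
  "dpyyypyp" → prefix "d" already present; 7 new (p, y, y, y, p, y, p)
  "yydpdyd" → 7 new (y, y, d, p, d, y, d)
  "dyypdpdyp" → prefix "d" already present; 8 new (y, y, p, d, p, d, y, p)
  "dppypydyy" → prefix "dp" already present; 7 new (p, y, p, y, d, y, y)
  "pydyyppy" → prefix "p" already present; 7 new (y, d, y, y, p, p, y)
  "dpdyyyd" → prefix "dp" already present; 5 new (d, y, y, y, d)
  "dddddpdd" → prefix "dddd" already present; 4 new (d, p, d, d)
  "dpppypdpyd" → prefix "dpp" already present; 7 new (p, y, p, d, p, y, d)
  "pdyypyyy" → prefix "p" already present; 7 new (d, y, y, p, y, y, y)
  "ddpdypdyp" → prefix "dd" already present; 7 new (p, d, y, p, d, y, p)
  "dpdyyypyypy" → prefix "dpdyyy" already present; 5 new (p, y, y, p, y)
  "ydppdyyyp" → prefix "y" already present; 8 new (d, p, p, d, y, y, y, p)
  "pypdyy" → prefix "py" already present; 4 new (p, d, y, y)
  "ydypyyy" → prefix "yd" already present; 5 new (y, p, y, y, y)
  "ypydydpddpd" → prefix "y" already present; 10 new (p, y, d, y, d, p, d, d, p, d)
  "yppypp" → prefix "yp" already present; 4 new (p, y, p, p)
Total nodes = 4 + 5 + 7 + 7 + 8 + 7 + 7 + 5 + 4 + 7 + 7 + 7 + 5 + 8 + 4 + 5 + 10 + 4 = 111

111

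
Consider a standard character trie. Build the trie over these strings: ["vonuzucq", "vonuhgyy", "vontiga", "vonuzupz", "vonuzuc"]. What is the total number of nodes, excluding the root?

18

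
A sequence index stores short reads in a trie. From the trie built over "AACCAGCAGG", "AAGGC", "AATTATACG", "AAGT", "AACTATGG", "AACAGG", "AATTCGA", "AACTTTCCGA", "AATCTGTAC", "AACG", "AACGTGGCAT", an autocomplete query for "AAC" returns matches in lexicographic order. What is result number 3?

DFS of the "AAC" subtree visits, in order: "AACAGG", "AACCAGCAGG", "AACG", "AACGTGGCAT", "AACTATGG", "AACTTTCCGA"
Position 3: AACG

AACG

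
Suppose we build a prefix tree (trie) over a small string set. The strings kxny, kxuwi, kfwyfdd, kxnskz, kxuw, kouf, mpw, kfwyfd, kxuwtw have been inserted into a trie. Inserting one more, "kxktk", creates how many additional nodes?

Walking "kxktk" from the root, the first 2 characters ("kx") follow existing edges; "k" is the first miss.
So 5 − 2 = 3 new nodes.

3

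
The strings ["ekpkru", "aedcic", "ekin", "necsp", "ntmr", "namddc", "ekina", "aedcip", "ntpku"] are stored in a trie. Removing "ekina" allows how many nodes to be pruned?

After clearing the end-marker at "ekina", prune upward until reaching a node still needed by another word.
The suffix "a" (1 node) is used only by "ekina"; "ekin" is itself a stored word, so pruning stops there.
Nodes removed: 1

1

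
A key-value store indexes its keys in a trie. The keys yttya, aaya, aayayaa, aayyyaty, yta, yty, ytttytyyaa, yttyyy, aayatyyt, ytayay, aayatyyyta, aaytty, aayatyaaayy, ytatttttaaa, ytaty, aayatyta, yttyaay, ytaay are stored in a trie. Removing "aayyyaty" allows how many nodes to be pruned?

A node on "aayyyaty"'s path can go only if nothing else ends at it or branches off below it.
The suffix "yyaty" (5 nodes) is used only by "aayyyaty"; the node for "aay" still has the child "a", so pruning stops there.
Nodes removed: 5

5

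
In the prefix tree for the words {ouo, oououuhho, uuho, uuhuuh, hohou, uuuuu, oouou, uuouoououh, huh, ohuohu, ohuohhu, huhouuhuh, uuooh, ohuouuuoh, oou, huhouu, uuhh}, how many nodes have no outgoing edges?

13

A leaf is a node with no children — equivalently, the end of a word that is not a proper prefix of any other stored word.
Those words: "hohou", "huhouuhuh", "ohuohhu", "ohuohu", "ohuouuuoh", "oououuhho", "ouo", "uuhh", "uuho", "uuhuuh", "uuooh", "uuouoououh", "uuuuu"
Leaf count: 13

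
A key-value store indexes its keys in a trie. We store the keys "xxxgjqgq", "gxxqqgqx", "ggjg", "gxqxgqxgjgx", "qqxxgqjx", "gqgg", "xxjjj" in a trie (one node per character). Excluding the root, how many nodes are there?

Insert word by word; a character creates a node only if that edge doesn't already exist:
  "xxxgjqgq" → 8 new (x, x, x, g, j, q, g, q)
  "gxxqqgqx" → 8 new (g, x, x, q, q, g, q, x)
  "ggjg" → prefix "g" already present; 3 new (g, j, g)
  "gxqxgqxgjgx" → prefix "gx" already present; 9 new (q, x, g, q, x, g, j, g, x)
  "qqxxgqjx" → 8 new (q, q, x, x, g, q, j, x)
  "gqgg" → prefix "g" already present; 3 new (q, g, g)
  "xxjjj" → prefix "xx" already present; 3 new (j, j, j)
Total nodes = 8 + 8 + 3 + 9 + 8 + 3 + 3 = 42

42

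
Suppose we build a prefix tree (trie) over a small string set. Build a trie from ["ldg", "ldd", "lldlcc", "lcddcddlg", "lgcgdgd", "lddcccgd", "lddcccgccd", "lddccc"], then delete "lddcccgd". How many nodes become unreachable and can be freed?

1

After clearing the end-marker at "lddcccgd", prune upward until reaching a node still needed by another word.
The suffix "d" (1 node) is used only by "lddcccgd"; the node for "lddcccg" still has the child "c", so pruning stops there.
Nodes removed: 1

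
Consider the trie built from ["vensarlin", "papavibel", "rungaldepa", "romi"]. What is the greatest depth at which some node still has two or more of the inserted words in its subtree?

The deepest shared node is where two words last agree before diverging.
e.g. "romi" and "rungaldepa" share the prefix "r" of length 1; no pair shares a longer one.
Longest shared-prefix length: 1

1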